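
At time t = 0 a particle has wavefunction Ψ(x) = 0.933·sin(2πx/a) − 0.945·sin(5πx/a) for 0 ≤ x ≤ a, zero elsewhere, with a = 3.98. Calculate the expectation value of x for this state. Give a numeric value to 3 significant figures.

2.06

⟨x⟩ = ∫ x·|Ψ|² dx / ∫|Ψ|² dx (integrals over the domain).
On 0 ≤ x ≤ a (j ≠ l): ∫sin²(jπx/a) dx = a/2, ∫sin(jπx/a)·sin(lπx/a) dx = 0; diagonal moments ∫x·sin²(jπx/a) dx = a²/4, ∫x²·sin²(jπx/a) dx = a³·(1/6 − 1/(4j²π²)); cross terms ∫x·sin(jπx/a)·sin(lπx/a) dx = 0 for j + l even and −4jla²/(π²(j² − l²)²) for j + l odd, ∫x²·sin(jπx/a)·sin(lπx/a) dx = (−1)^(j+l)·4jla³/(π²(j² − l²)²); higher powers the same way via product-to-sum and parts.
State is unnormalized: ∫|Ψ|² dx = 3.5094, and ∫Ψ*·x·Ψ dx = 7.2404, so ⟨x⟩ = 7.2404 / 3.5094.
⟨x⟩ = 2.0631.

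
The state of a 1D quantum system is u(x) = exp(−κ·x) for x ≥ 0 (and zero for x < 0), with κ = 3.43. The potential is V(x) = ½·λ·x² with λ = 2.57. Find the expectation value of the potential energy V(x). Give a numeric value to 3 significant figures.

⟨V⟩ = ∫ V(x)·|u|² dx / ∫|u|² dx.
Every integrand reduces to terms xʲ·e^(−2κx) on [0, ∞); use ∫₀^∞ xʲ·e^(−2κx) dx = j!/(2κ)^(j+1).
State is unnormalized: ∫|u|² dx = 0.14577, and ∫u*·V(x)·u dx = 0.0079609, so ⟨V⟩ = 0.0079609 / 0.14577.
⟨V⟩ = 0.054612.

0.0546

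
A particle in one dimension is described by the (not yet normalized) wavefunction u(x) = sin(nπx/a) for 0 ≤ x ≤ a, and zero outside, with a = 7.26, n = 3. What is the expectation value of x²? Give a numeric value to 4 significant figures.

17.27

⟨x²⟩ = ∫ x²·|u|² dx / ∫|u|² dx (integrals over the domain).
With sin²θ = (1 − cos2θ)/2 on 0 ≤ x ≤ a: ∫sin²(nπx/a) dx = a/2, ∫x·sin²(nπx/a) dx = a²/4, ∫x²·sin²(nπx/a) dx = a³·(1/6 − 1/(4n²π²)); higher powers xᵏ the same way, integrating xᵏ·cos(2nπx/a) by parts.
State is unnormalized: ∫|u|² dx = 3.6300, and ∫u*·x²·u dx = 62.699, so ⟨x²⟩ = 62.699 / 3.6300.
⟨x²⟩ = 17.273.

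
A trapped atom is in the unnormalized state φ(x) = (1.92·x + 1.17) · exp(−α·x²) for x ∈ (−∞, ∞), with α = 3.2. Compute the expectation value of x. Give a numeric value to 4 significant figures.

⟨x⟩ = ∫ x·|φ|² dx / ∫|φ|² dx (integrals over the domain).
Expand each integrand as polynomial × e^(−2αx²) and use ∫x^(2j)·e^(−2αx²) dx = (2j−1)!!/(4α)^j · √(π/(2α)), odd powers → 0; here √(π/(2α)) = 0.70062.
State is unnormalized: ∫|φ|² dx = 1.1609, and ∫φ*·x·φ dx = 0.24592, so ⟨x⟩ = 0.24592 / 1.1609.
⟨x⟩ = 0.21184.

0.2118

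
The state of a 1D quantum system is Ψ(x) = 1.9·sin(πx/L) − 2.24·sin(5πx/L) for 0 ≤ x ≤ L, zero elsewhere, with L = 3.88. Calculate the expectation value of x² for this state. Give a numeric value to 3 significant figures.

⟨x²⟩ = ∫ x²·|Ψ|² dx / ∫|Ψ|² dx (integrals over the domain).
On 0 ≤ x ≤ L (j ≠ l): ∫sin²(jπx/L) dx = L/2, ∫sin(jπx/L)·sin(lπx/L) dx = 0; diagonal moments ∫x·sin²(jπx/L) dx = L²/4, ∫x²·sin²(jπx/L) dx = L³·(1/6 − 1/(4j²π²)); cross terms ∫x·sin(jπx/L)·sin(lπx/L) dx = 0 for j + l even and −4jlL²/(π²(j² − l²)²) for j + l odd, ∫x²·sin(jπx/L)·sin(lπx/L) dx = (−1)^(j+l)·4jlL³/(π²(j² − l²)²); higher powers the same way via product-to-sum and parts.
State is unnormalized: ∫|Ψ|² dx = 16.738, and ∫Ψ*·x²·Ψ dx = 76.604, so ⟨x²⟩ = 76.604 / 16.738.
⟨x²⟩ = 4.5768.

4.58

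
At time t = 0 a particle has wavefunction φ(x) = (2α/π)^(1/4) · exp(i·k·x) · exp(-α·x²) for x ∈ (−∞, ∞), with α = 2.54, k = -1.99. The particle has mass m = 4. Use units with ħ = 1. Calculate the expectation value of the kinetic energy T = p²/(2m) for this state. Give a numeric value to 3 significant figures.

T = −(ħ²/2m) d²/dx², so ⟨T⟩ = −(ħ²/2m) ∫ φ*·φ'' dx; with m = 4.
Gaussian moments: ∫x^(2j)·e^(−2αx²) dx = (2j−1)!!/(4α)^j · √(π/(2α)), odd powers integrate to 0; here √(π/(2α)) = 0.78640. Derivatives: φ′ = (ik − 2αx)·φ, φ″ = ((ik − 2αx)² − 2α)·φ; the odd-in-x pieces drop out.
⟨T⟩ = 0.81251.

0.813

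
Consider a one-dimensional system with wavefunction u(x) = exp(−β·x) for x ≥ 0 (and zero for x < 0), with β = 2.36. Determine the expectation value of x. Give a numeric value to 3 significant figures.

⟨x⟩ = ∫ x·|u|² dx / ∫|u|² dx (integrals over the domain).
Every integrand reduces to terms xʲ·e^(−2βx) on [0, ∞); use ∫₀^∞ xʲ·e^(−2βx) dx = j!/(2β)^(j+1).
State is unnormalized: ∫|u|² dx = 0.21186, and ∫u*·x·u dx = 0.044887, so ⟨x⟩ = 0.044887 / 0.21186.
⟨x⟩ = 0.21186.

0.212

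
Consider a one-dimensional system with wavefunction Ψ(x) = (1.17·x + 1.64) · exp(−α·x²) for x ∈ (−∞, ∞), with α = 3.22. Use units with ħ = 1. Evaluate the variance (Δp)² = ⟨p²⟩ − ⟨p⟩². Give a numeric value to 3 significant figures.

3.46

Compute ⟨p⟩ and ⟨p²⟩ separately; (Δp)² = ⟨p²⟩ − ⟨p⟩².
Expand each integrand as polynomial × e^(−2αx²) and use ∫x^(2j)·e^(−2αx²) dx = (2j−1)!!/(4α)^j · √(π/(2α)), odd powers → 0; here √(π/(2α)) = 0.69844. Differentiate with the product rule, d/dx e^(−αx²) = −2αx·e^(−αx²).
Normalization: ∫|Ψ|² dx = 1.9528.
⟨p⟩ = 0.0000 and ⟨p²⟩ = 3.4648.
(Δp)² = 3.4648 − (0.0000)² = 3.4648.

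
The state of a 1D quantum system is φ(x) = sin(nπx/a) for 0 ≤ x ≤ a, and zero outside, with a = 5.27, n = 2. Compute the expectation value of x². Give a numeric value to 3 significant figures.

⟨x²⟩ = ∫ x²·|φ|² dx / ∫|φ|² dx (integrals over the domain).
With sin²θ = (1 − cos2θ)/2 on 0 ≤ x ≤ a: ∫sin²(nπx/a) dx = a/2, ∫x·sin²(nπx/a) dx = a²/4, ∫x²·sin²(nπx/a) dx = a³·(1/6 − 1/(4n²π²)); higher powers xᵏ the same way, integrating xᵏ·cos(2nπx/a) by parts.
State is unnormalized: ∫|φ|² dx = 2.6350, and ∫φ*·x²·φ dx = 23.467, so ⟨x²⟩ = 23.467 / 2.6350.
⟨x²⟩ = 8.9059.

8.91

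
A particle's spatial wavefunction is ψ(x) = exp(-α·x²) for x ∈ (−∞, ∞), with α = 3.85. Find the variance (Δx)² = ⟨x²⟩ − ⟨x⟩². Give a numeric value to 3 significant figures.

Compute ⟨x⟩ and ⟨x²⟩ separately, then (Δx)² = ⟨x²⟩ − ⟨x⟩².
Gaussian moments: ∫x^(2j)·e^(−2αx²) dx = (2j−1)!!/(4α)^j · √(π/(2α)), odd powers integrate to 0; here √(π/(2α)) = 0.63875.
Normalization: ∫|ψ|² dx = 0.63875.
⟨x⟩ = 0.0000 and ⟨x²⟩ = 0.064935.
(Δx)² = 0.064935 − (0.0000)² = 0.064935.

0.0649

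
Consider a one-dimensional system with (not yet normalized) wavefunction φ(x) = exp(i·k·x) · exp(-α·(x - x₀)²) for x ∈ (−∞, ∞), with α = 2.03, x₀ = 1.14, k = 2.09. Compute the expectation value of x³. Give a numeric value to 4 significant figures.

1.903

⟨x³⟩ = ∫ x³·|φ|² dx / ∫|φ|² dx (integrals over the domain).
Gaussian moments (u = x − x₀): ∫u^(2j)·e^(−2αu²) du = (2j−1)!!/(4α)^j · √(π/(2α)), odd powers integrate to 0; here √(π/(2α)) = 0.87965.
State is unnormalized: ∫|φ|² dx = 0.87965, and ∫φ*·x³·φ dx = 1.6737, so ⟨x³⟩ = 1.6737 / 0.87965.
⟨x³⟩ = 1.9027.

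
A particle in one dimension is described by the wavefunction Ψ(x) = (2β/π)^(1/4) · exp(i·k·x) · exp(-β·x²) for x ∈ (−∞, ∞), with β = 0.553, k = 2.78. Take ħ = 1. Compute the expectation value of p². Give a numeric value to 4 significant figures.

8.281

p² Ψ = −ħ² d²Ψ/dx²; ⟨p²⟩ = −ħ² ∫ Ψ*·Ψ'' dx.
Gaussian moments: ∫x^(2j)·e^(−2βx²) dx = (2j−1)!!/(4β)^j · √(π/(2β)), odd powers integrate to 0; here √(π/(2β)) = 1.6854. Derivatives: Ψ′ = (ik − 2βx)·Ψ, Ψ″ = ((ik − 2βx)² − 2β)·Ψ; the odd-in-x pieces drop out.
⟨p²⟩ = 8.2814.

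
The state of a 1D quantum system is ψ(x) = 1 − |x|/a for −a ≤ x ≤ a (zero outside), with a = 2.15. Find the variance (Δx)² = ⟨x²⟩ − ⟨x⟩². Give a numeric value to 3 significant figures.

0.462

Compute ⟨x⟩ and ⟨x²⟩ separately, then (Δx)² = ⟨x²⟩ − ⟨x⟩².
ψ is even, so ∫ over [−a, a] = 2∫₀ᵃ with ψ = 1 − x/a there: ∫₀ᵃ (1 − x/a)² dx = a/3, ∫₀ᵃ x²(1 − x/a)² dx = a³/30, ∫₀ᵃ x⁴(1 − x/a)² dx = a⁵/105.
Normalization: ∫|ψ|² dx = 1.4333.
⟨x⟩ = 0.0000 and ⟨x²⟩ = 0.46225.
(Δx)² = 0.46225 − (0.0000)² = 0.46225.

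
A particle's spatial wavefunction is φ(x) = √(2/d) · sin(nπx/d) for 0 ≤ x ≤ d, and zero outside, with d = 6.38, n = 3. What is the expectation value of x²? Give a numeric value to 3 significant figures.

13.3

⟨x²⟩ = ∫ x²·|φ|² dx (integrals over the domain).
With sin²θ = (1 − cos2θ)/2 on 0 ≤ x ≤ d: ∫sin²(nπx/d) dx = d/2, ∫x·sin²(nπx/d) dx = d²/4, ∫x²·sin²(nπx/d) dx = d³·(1/6 − 1/(4n²π²)); higher powers xᵏ the same way, integrating xᵏ·cos(2nπx/d) by parts.
⟨x²⟩ = 13.339.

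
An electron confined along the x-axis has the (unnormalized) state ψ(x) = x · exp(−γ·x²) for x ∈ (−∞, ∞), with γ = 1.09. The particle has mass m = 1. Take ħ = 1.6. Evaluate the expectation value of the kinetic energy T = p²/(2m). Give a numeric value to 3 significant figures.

4.19

T = −(ħ²/2m) d²/dx², so ⟨T⟩ = −(ħ²/2m) ∫ ψ*·ψ'' dx / ∫|ψ|² dx; with m = 1.
Expand each integrand as polynomial × e^(−2γx²) and use ∫x^(2j)·e^(−2γx²) dx = (2j−1)!!/(4γ)^j · √(π/(2γ)), odd powers → 0; here √(π/(2γ)) = 1.2005. Differentiate with the product rule, d/dx e^(−γx²) = −2γx·e^(−γx²).
State is unnormalized: ∫|ψ|² dx = 0.27533, and ∫ψ*·(−ħ²/2m · ψ'') dx = 1.1524, so ⟨T⟩ = 1.1524 / 0.27533.
⟨T⟩ = 4.1856.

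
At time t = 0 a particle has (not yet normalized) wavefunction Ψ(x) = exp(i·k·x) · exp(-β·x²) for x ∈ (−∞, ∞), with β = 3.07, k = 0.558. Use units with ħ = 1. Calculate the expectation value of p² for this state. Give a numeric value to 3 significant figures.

3.38

p² Ψ = −ħ² d²Ψ/dx²; ⟨p²⟩ = −ħ² ∫ Ψ*·Ψ'' dx / ∫|Ψ|² dx.
Gaussian moments: ∫x^(2j)·e^(−2βx²) dx = (2j−1)!!/(4β)^j · √(π/(2β)), odd powers integrate to 0; here √(π/(2β)) = 0.71530. Derivatives: Ψ′ = (ik − 2βx)·Ψ, Ψ″ = ((ik − 2βx)² − 2β)·Ψ; the odd-in-x pieces drop out.
State is unnormalized: ∫|Ψ|² dx = 0.71530, and ∫Ψ*·(−ħ² Ψ'') dx = 2.4187, so ⟨p²⟩ = 2.4187 / 0.71530.
⟨p²⟩ = 3.3814.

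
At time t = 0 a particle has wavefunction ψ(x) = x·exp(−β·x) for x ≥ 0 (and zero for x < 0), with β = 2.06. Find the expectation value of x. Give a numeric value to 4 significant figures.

0.7282

⟨x⟩ = ∫ x·|ψ|² dx / ∫|ψ|² dx (integrals over the domain).
Every integrand reduces to terms xʲ·e^(−2βx) on [0, ∞); use ∫₀^∞ xʲ·e^(−2βx) dx = j!/(2β)^(j+1).
State is unnormalized: ∫|ψ|² dx = 0.028598, and ∫ψ*·x·ψ dx = 0.020824, so ⟨x⟩ = 0.020824 / 0.028598.
⟨x⟩ = 0.72816.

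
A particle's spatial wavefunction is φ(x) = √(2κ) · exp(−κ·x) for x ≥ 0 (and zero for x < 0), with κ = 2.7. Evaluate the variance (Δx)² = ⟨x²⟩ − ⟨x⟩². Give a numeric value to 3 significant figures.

Compute ⟨x⟩ and ⟨x²⟩ separately, then (Δx)² = ⟨x²⟩ − ⟨x⟩².
Every integrand reduces to terms xʲ·e^(−2κx) on [0, ∞); use ∫₀^∞ xʲ·e^(−2κx) dx = j!/(2κ)^(j+1).
⟨x⟩ = 0.18519 and ⟨x²⟩ = 0.068587.
(Δx)² = 0.068587 − (0.18519)² = 0.034294.

0.0343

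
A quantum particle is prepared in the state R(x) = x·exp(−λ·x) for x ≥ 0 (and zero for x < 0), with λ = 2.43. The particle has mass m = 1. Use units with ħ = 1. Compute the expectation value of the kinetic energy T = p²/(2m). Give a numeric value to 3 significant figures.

2.95

T = −(ħ²/2m) d²/dx², so ⟨T⟩ = −(ħ²/2m) ∫ R*·R'' dx / ∫|R|² dx; with m = 1.
Differentiate x·exp(−λ·x) with the product rule; every integrand then reduces to terms xʲ·e^(−2λx) on [0, ∞), with ∫₀^∞ xʲ·e^(−2λx) dx = j!/(2λ)^(j+1).
State is unnormalized: ∫|R|² dx = 0.017423, and ∫R*·(−ħ²/2m · R'') dx = 0.051440, so ⟨T⟩ = 0.051440 / 0.017423.
⟨T⟩ = 2.9525.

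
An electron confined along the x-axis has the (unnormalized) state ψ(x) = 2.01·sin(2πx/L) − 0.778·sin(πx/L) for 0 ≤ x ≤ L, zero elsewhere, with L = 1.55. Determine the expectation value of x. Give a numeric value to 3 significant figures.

⟨x⟩ = ∫ x·|ψ|² dx / ∫|ψ|² dx (integrals over the domain).
On 0 ≤ x ≤ L (j ≠ l): ∫sin²(jπx/L) dx = L/2, ∫sin(jπx/L)·sin(lπx/L) dx = 0; diagonal moments ∫x·sin²(jπx/L) dx = L²/4, ∫x²·sin²(jπx/L) dx = L³·(1/6 − 1/(4j²π²)); cross terms ∫x·sin(jπx/L)·sin(lπx/L) dx = 0 for j + l even and −4jlL²/(π²(j² − l²)²) for j + l odd, ∫x²·sin(jπx/L)·sin(lπx/L) dx = (−1)^(j+l)·4jlL³/(π²(j² − l²)²); higher powers the same way via product-to-sum and parts.
State is unnormalized: ∫|ψ|² dx = 3.6002, and ∫ψ*·x·ψ dx = 3.4669, so ⟨x⟩ = 3.4669 / 3.6002.
⟨x⟩ = 0.96297.

0.963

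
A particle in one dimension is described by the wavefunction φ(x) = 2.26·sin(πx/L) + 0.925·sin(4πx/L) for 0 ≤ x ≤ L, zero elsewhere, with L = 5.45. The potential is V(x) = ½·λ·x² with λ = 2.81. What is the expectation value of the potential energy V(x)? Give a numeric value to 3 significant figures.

⟨V⟩ = ∫ V(x)·|φ|² dx / ∫|φ|² dx.
On 0 ≤ x ≤ L (j ≠ l): ∫sin²(jπx/L) dx = L/2, ∫sin(jπx/L)·sin(lπx/L) dx = 0; diagonal moments ∫x·sin²(jπx/L) dx = L²/4, ∫x²·sin²(jπx/L) dx = L³·(1/6 − 1/(4j²π²)); cross terms ∫x·sin(jπx/L)·sin(lπx/L) dx = 0 for j + l even and −4jlL²/(π²(j² − l²)²) for j + l odd, ∫x²·sin(jπx/L)·sin(lπx/L) dx = (−1)^(j+l)·4jlL³/(π²(j² − l²)²); higher powers the same way via product-to-sum and parts.
State is unnormalized: ∫|φ|² dx = 16.250, and ∫φ*·V(x)·φ dx = 189.46, so ⟨V⟩ = 189.46 / 16.250.
⟨V⟩ = 11.659.

11.7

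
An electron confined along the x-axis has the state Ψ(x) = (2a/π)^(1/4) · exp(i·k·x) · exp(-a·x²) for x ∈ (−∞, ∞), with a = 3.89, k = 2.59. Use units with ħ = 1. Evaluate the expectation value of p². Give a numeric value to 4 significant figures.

p² Ψ = −ħ² d²Ψ/dx²; ⟨p²⟩ = −ħ² ∫ Ψ*·Ψ'' dx.
Gaussian moments: ∫x^(2j)·e^(−2ax²) dx = (2j−1)!!/(4a)^j · √(π/(2a)), odd powers integrate to 0; here √(π/(2a)) = 0.63546. Derivatives: Ψ′ = (ik − 2ax)·Ψ, Ψ″ = ((ik − 2ax)² − 2a)·Ψ; the odd-in-x pieces drop out.
⟨p²⟩ = 10.598.

10.60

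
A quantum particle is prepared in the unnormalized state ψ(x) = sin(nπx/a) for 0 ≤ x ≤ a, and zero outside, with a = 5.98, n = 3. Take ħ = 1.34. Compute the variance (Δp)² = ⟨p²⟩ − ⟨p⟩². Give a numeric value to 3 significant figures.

4.46

Compute ⟨p⟩ and ⟨p²⟩ separately; (Δp)² = ⟨p²⟩ − ⟨p⟩².
d/dx sin(nπx/a) = (nπ/a)·cos(nπx/a) and d²/dx² sin(nπx/a) = −(nπ/a)²·sin(nπx/a); on 0 ≤ x ≤ a, ∫sin²(nπx/a) dx = a/2 and ∫sin(nπx/a)·cos(nπx/a) dx = 0.
Normalization: ∫|ψ|² dx = 2.9900.
⟨p⟩ = 0.0000 and ⟨p²⟩ = 4.4602.
(Δp)² = 4.4602 − (0.0000)² = 4.4602.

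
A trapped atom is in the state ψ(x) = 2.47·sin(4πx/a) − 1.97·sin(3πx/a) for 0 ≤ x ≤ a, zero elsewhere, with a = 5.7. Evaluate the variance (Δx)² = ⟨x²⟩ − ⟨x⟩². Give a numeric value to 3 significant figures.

Compute ⟨x⟩ and ⟨x²⟩ separately, then (Δx)² = ⟨x²⟩ − ⟨x⟩².
On 0 ≤ x ≤ a (j ≠ l): ∫sin²(jπx/a) dx = a/2, ∫sin(jπx/a)·sin(lπx/a) dx = 0; diagonal moments ∫x·sin²(jπx/a) dx = a²/4, ∫x²·sin²(jπx/a) dx = a³·(1/6 − 1/(4j²π²)); cross terms ∫x·sin(jπx/a)·sin(lπx/a) dx = 0 for j + l even and −4jla²/(π²(j² − l²)²) for j + l odd, ∫x²·sin(jπx/a)·sin(lπx/a) dx = (−1)^(j+l)·4jla³/(π²(j² − l²)²); higher powers the same way via product-to-sum and parts.
Normalization: ∫|ψ|² dx = 28.448.
⟨x⟩ = 3.9532 and ⟨x²⟩ = 16.984.
(Δx)² = 16.984 − (3.9532)² = 1.3566.

1.36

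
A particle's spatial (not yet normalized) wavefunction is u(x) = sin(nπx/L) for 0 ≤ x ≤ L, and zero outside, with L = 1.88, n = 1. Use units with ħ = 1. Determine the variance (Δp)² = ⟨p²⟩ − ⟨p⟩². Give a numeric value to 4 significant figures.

2.792

Compute ⟨p⟩ and ⟨p²⟩ separately; (Δp)² = ⟨p²⟩ − ⟨p⟩².
d/dx sin(nπx/L) = (nπ/L)·cos(nπx/L) and d²/dx² sin(nπx/L) = −(nπ/L)²·sin(nπx/L); on 0 ≤ x ≤ L, ∫sin²(nπx/L) dx = L/2 and ∫sin(nπx/L)·cos(nπx/L) dx = 0.
Normalization: ∫|u|² dx = 0.94000.
⟨p⟩ = 0.0000 and ⟨p²⟩ = 2.7924.
(Δp)² = 2.7924 − (0.0000)² = 2.7924.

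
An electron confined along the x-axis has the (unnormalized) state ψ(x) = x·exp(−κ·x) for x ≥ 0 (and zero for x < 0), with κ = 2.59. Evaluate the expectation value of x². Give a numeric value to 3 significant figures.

⟨x²⟩ = ∫ x²·|ψ|² dx / ∫|ψ|² dx (integrals over the domain).
Every integrand reduces to terms xʲ·e^(−2κx) on [0, ∞); use ∫₀^∞ xʲ·e^(−2κx) dx = j!/(2κ)^(j+1).
State is unnormalized: ∫|ψ|² dx = 0.014389, and ∫ψ*·x²·ψ dx = 0.0064352, so ⟨x²⟩ = 0.0064352 / 0.014389.
⟨x²⟩ = 0.44722.

0.447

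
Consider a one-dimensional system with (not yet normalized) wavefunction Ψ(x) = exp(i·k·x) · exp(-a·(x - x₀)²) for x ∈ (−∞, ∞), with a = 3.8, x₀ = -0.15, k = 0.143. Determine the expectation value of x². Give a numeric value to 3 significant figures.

⟨x²⟩ = ∫ x²·|Ψ|² dx / ∫|Ψ|² dx (integrals over the domain).
Gaussian moments (u = x − x₀): ∫u^(2j)·e^(−2au²) du = (2j−1)!!/(4a)^j · √(π/(2a)), odd powers integrate to 0; here √(π/(2a)) = 0.64294.
State is unnormalized: ∫|Ψ|² dx = 0.64294, and ∫Ψ*·x²·Ψ dx = 0.056765, so ⟨x²⟩ = 0.056765 / 0.64294.
⟨x²⟩ = 0.088289.

0.0883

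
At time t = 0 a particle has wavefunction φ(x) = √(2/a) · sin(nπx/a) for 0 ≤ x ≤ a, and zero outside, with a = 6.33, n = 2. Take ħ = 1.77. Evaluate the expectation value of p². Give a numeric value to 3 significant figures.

p² φ = −ħ² d²φ/dx²; ⟨p²⟩ = −ħ² ∫ φ*·φ'' dx.
d/dx sin(nπx/a) = (nπ/a)·cos(nπx/a) and d²/dx² sin(nπx/a) = −(nπ/a)²·sin(nπx/a); on 0 ≤ x ≤ a, ∫sin²(nπx/a) dx = a/2 and ∫sin(nπx/a)·cos(nπx/a) dx = 0.
⟨p²⟩ = 3.0867.

3.09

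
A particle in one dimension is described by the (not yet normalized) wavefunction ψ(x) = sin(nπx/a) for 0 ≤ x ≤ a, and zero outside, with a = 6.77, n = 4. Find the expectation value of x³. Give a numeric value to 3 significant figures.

76.1

⟨x³⟩ = ∫ x³·|ψ|² dx / ∫|ψ|² dx (integrals over the domain).
With sin²θ = (1 − cos2θ)/2 on 0 ≤ x ≤ a: ∫sin²(nπx/a) dx = a/2, ∫x·sin²(nπx/a) dx = a²/4, ∫x²·sin²(nπx/a) dx = a³·(1/6 − 1/(4n²π²)); higher powers xᵏ the same way, integrating xᵏ·cos(2nπx/a) by parts.
State is unnormalized: ∫|ψ|² dx = 3.3850, and ∫ψ*·x³·ψ dx = 257.59, so ⟨x³⟩ = 257.59 / 3.3850.
⟨x³⟩ = 76.098.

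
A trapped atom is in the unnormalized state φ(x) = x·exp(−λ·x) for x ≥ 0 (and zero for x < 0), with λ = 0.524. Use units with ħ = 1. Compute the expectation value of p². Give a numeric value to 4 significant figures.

p² φ = −ħ² d²φ/dx²; ⟨p²⟩ = −ħ² ∫ φ*·φ'' dx / ∫|φ|² dx.
Differentiate x·exp(−λ·x) with the product rule; every integrand then reduces to terms xʲ·e^(−2λx) on [0, ∞), with ∫₀^∞ xʲ·e^(−2λx) dx = j!/(2λ)^(j+1).
State is unnormalized: ∫|φ|² dx = 1.7376, and ∫φ*·(−ħ² φ'') dx = 0.47710, so ⟨p²⟩ = 0.47710 / 1.7376.
⟨p²⟩ = 0.27458.

0.2746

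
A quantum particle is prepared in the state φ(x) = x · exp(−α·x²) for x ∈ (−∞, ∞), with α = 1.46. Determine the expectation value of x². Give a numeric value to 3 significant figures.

0.514

⟨x²⟩ = ∫ x²·|φ|² dx / ∫|φ|² dx (integrals over the domain).
Expand each integrand as polynomial × e^(−2αx²) and use ∫x^(2j)·e^(−2αx²) dx = (2j−1)!!/(4α)^j · √(π/(2α)), odd powers → 0; here √(π/(2α)) = 1.0373.
State is unnormalized: ∫|φ|² dx = 0.17761, and ∫φ*·x²·φ dx = 0.091239, so ⟨x²⟩ = 0.091239 / 0.17761.
⟨x²⟩ = 0.51370.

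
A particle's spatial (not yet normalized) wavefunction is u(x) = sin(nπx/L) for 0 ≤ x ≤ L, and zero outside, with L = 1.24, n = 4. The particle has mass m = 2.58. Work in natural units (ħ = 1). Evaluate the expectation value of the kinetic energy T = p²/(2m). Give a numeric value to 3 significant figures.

T = −(ħ²/2m) d²/dx², so ⟨T⟩ = −(ħ²/2m) ∫ u*·u'' dx / ∫|u|² dx; with m = 2.58.
d/dx sin(nπx/L) = (nπ/L)·cos(nπx/L) and d²/dx² sin(nπx/L) = −(nπ/L)²·sin(nπx/L); on 0 ≤ x ≤ L, ∫sin²(nπx/L) dx = L/2 and ∫sin(nπx/L)·cos(nπx/L) dx = 0.
State is unnormalized: ∫|u|² dx = 0.62000, and ∫u*·(−ħ²/2m · u'') dx = 12.340, so ⟨T⟩ = 12.340 / 0.62000.
⟨T⟩ = 19.903.

19.9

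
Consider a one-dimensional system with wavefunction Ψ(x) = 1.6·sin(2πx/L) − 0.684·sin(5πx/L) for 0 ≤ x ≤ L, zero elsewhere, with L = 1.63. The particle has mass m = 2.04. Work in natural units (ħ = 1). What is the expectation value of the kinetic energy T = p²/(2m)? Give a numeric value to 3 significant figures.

T = −(ħ²/2m) d²/dx², so ⟨T⟩ = −(ħ²/2m) ∫ Ψ*·Ψ'' dx / ∫|Ψ|² dx; with m = 2.04.
d²/dx² sin(jπx/L) = −(jπ/L)²·sin(jπx/L); on 0 ≤ x ≤ L, ∫sin²(jπx/L) dx = L/2 and ∫sin(jπx/L)·sin(lπx/L) dx = 0 for j ≠ l, so only diagonal terms survive in ∫|Ψ|² and ∫Ψ·Ψ″; ∫Ψ·Ψ′ dx = [Ψ²/2] between the walls = 0.
State is unnormalized: ∫|Ψ|² dx = 2.4677, and ∫Ψ*·(−ħ²/2m · Ψ'') dx = 16.277, so ⟨T⟩ = 16.277 / 2.4677.
⟨T⟩ = 6.5962.

6.60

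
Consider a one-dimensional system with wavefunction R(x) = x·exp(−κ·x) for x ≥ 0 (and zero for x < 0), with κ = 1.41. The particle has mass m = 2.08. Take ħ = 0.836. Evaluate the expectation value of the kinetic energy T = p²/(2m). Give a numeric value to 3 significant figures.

T = −(ħ²/2m) d²/dx², so ⟨T⟩ = −(ħ²/2m) ∫ R*·R'' dx / ∫|R|² dx; with m = 2.08.
Differentiate x·exp(−κ·x) with the product rule; every integrand then reduces to terms xʲ·e^(−2κx) on [0, ∞), with ∫₀^∞ xʲ·e^(−2κx) dx = j!/(2κ)^(j+1).
State is unnormalized: ∫|R|² dx = 0.089183, and ∫R*·(−ħ²/2m · R'') dx = 0.029788, so ⟨T⟩ = 0.029788 / 0.089183.
⟨T⟩ = 0.33401.

0.334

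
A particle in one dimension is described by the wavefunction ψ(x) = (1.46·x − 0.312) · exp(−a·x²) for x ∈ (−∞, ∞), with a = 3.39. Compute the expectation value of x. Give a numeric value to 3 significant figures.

-0.264

⟨x⟩ = ∫ x·|ψ|² dx / ∫|ψ|² dx (integrals over the domain).
Expand each integrand as polynomial × e^(−2ax²) and use ∫x^(2j)·e^(−2ax²) dx = (2j−1)!!/(4a)^j · √(π/(2a)), odd powers → 0; here √(π/(2a)) = 0.68071.
State is unnormalized: ∫|ψ|² dx = 0.17327, and ∫ψ*·x·ψ dx = -0.045734, so ⟨x⟩ = -0.045734 / 0.17327.
⟨x⟩ = -0.26395.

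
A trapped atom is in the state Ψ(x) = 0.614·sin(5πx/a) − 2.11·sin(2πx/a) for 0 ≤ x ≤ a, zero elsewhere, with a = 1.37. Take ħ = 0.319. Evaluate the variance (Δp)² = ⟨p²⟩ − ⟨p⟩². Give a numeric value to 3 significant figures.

Compute ⟨p⟩ and ⟨p²⟩ separately; (Δp)² = ⟨p²⟩ − ⟨p⟩².
d²/dx² sin(jπx/a) = −(jπ/a)²·sin(jπx/a); on 0 ≤ x ≤ a, ∫sin²(jπx/a) dx = a/2 and ∫sin(jπx/a)·sin(lπx/a) dx = 0 for j ≠ l, so only diagonal terms survive in ∫|Ψ|² and ∫Ψ·Ψ″; ∫Ψ·Ψ′ dx = [Ψ²/2] between the walls = 0.
Normalization: ∫|Ψ|² dx = 3.3079.
⟨p⟩ = 0.0000 and ⟨p²⟩ = 3.0177.
(Δp)² = 3.0177 − (0.0000)² = 3.0177.

3.02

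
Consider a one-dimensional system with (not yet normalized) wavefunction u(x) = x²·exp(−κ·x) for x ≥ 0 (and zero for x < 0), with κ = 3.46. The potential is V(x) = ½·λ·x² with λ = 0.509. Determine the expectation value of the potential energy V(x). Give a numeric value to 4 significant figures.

0.1594

⟨V⟩ = ∫ V(x)·|u|² dx / ∫|u|² dx.
Every integrand reduces to terms xʲ·e^(−2κx) on [0, ∞); use ∫₀^∞ xʲ·e^(−2κx) dx = j!/(2κ)^(j+1).
State is unnormalized: ∫|u|² dx = 0.0015124, and ∫u*·V(x)·u dx = 0.00024114, so ⟨V⟩ = 0.00024114 / 0.0015124.
⟨V⟩ = 0.15944.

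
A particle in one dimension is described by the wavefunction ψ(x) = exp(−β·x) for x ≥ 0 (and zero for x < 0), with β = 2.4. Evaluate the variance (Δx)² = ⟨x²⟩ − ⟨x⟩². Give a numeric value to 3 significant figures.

0.0434

Compute ⟨x⟩ and ⟨x²⟩ separately, then (Δx)² = ⟨x²⟩ − ⟨x⟩².
Every integrand reduces to terms xʲ·e^(−2βx) on [0, ∞); use ∫₀^∞ xʲ·e^(−2βx) dx = j!/(2β)^(j+1).
Normalization: ∫|ψ|² dx = 0.20833.
⟨x⟩ = 0.20833 and ⟨x²⟩ = 0.086806.
(Δx)² = 0.086806 − (0.20833)² = 0.043403.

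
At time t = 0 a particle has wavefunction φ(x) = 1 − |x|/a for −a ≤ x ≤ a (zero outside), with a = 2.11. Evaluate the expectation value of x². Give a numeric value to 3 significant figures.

⟨x²⟩ = ∫ x²·|φ|² dx / ∫|φ|² dx (integrals over the domain).
φ is even, so ∫ over [−a, a] = 2∫₀ᵃ with φ = 1 − x/a there: ∫₀ᵃ (1 − x/a)² dx = a/3, ∫₀ᵃ x²(1 − x/a)² dx = a³/30, ∫₀ᵃ x⁴(1 − x/a)² dx = a⁵/105.
State is unnormalized: ∫|φ|² dx = 1.4067, and ∫φ*·x²·φ dx = 0.62626, so ⟨x²⟩ = 0.62626 / 1.4067.
⟨x²⟩ = 0.44521.

0.445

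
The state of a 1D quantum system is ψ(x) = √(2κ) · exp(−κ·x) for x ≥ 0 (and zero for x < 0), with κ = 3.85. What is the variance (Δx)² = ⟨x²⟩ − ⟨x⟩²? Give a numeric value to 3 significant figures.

0.0169

Compute ⟨x⟩ and ⟨x²⟩ separately, then (Δx)² = ⟨x²⟩ − ⟨x⟩².
Every integrand reduces to terms xʲ·e^(−2κx) on [0, ∞); use ∫₀^∞ xʲ·e^(−2κx) dx = j!/(2κ)^(j+1).
⟨x⟩ = 0.12987 and ⟨x²⟩ = 0.033733.
(Δx)² = 0.033733 − (0.12987)² = 0.016866.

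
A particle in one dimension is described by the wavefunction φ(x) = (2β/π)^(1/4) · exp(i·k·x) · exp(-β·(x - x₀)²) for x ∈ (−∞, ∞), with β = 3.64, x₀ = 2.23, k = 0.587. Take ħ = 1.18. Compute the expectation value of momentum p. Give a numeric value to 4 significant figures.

p φ = −iħ dφ/dx; then ⟨p⟩ = ∫ φ*·(pφ) dx.
Gaussian moments (u = x − x₀): ∫u^(2j)·e^(−2βu²) du = (2j−1)!!/(4β)^j · √(π/(2β)), odd powers integrate to 0; here √(π/(2β)) = 0.65692. Derivatives: φ′ = (ik − 2βu)·φ, φ″ = ((ik − 2βu)² − 2β)·φ; the odd-in-u pieces drop out.
⟨p⟩ = 0.69266.

0.6927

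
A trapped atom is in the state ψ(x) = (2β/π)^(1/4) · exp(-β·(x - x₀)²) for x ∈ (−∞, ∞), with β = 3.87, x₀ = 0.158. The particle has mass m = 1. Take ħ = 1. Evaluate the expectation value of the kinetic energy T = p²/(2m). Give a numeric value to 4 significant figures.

T = −(ħ²/2m) d²/dx², so ⟨T⟩ = −(ħ²/2m) ∫ ψ*·ψ'' dx; with m = 1.
Gaussian moments (u = x − x₀): ∫u^(2j)·e^(−2βu²) du = (2j−1)!!/(4β)^j · √(π/(2β)), odd powers integrate to 0; here √(π/(2β)) = 0.63710. Derivatives: d/dx e^(−βu²) = −2βu·e^(−βu²), d²/dx² e^(−βu²) = (4β²u² − 2β)·e^(−βu²).
⟨T⟩ = 1.9350.

1.935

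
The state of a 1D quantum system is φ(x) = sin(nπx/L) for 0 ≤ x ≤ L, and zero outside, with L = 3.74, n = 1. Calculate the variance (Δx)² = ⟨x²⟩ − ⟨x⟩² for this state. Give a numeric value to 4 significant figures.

Compute ⟨x⟩ and ⟨x²⟩ separately, then (Δx)² = ⟨x²⟩ − ⟨x⟩².
With sin²θ = (1 − cos2θ)/2 on 0 ≤ x ≤ L: ∫sin²(nπx/L) dx = L/2, ∫x·sin²(nπx/L) dx = L²/4, ∫x²·sin²(nπx/L) dx = L³·(1/6 − 1/(4n²π²)); higher powers xᵏ the same way, integrating xᵏ·cos(2nπx/L) by parts.
Normalization: ∫|φ|² dx = 1.8700.
⟨x⟩ = 1.8700 and ⟨x²⟩ = 3.9539.
(Δx)² = 3.9539 − (1.8700)² = 0.45701.

0.4570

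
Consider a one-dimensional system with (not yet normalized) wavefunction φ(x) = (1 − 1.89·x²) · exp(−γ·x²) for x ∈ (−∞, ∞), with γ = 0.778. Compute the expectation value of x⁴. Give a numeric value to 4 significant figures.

⟨x⁴⟩ = ∫ x⁴·|φ|² dx / ∫|φ|² dx (integrals over the domain).
Expand each integrand as polynomial × e^(−2γx²) and use ∫x^(2j)·e^(−2γx²) dx = (2j−1)!!/(4γ)^j · √(π/(2γ)), odd powers → 0; here √(π/(2γ)) = 1.4209.
State is unnormalized: ∫|φ|² dx = 1.2673, and ∫φ*·x⁴·φ dx = 3.4493, so ⟨x⁴⟩ = 3.4493 / 1.2673.
⟨x⁴⟩ = 2.7217.

2.722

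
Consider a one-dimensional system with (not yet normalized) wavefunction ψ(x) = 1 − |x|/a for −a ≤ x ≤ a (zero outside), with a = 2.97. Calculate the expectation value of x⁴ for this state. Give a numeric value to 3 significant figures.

⟨x⁴⟩ = ∫ x⁴·|ψ|² dx / ∫|ψ|² dx (integrals over the domain).
ψ is even, so ∫ over [−a, a] = 2∫₀ᵃ with ψ = 1 − x/a there: ∫₀ᵃ (1 − x/a)² dx = a/3, ∫₀ᵃ x²(1 − x/a)² dx = a³/30, ∫₀ᵃ x⁴(1 − x/a)² dx = a⁵/105.
State is unnormalized: ∫|ψ|² dx = 1.9800, and ∫ψ*·x⁴·ψ dx = 4.4017, so ⟨x⁴⟩ = 4.4017 / 1.9800.
⟨x⁴⟩ = 2.2231.

2.22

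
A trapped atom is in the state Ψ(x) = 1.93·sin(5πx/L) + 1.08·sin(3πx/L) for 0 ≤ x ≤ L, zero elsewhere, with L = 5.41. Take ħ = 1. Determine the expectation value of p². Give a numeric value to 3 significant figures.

p² Ψ = −ħ² d²Ψ/dx²; ⟨p²⟩ = −ħ² ∫ Ψ*·Ψ'' dx / ∫|Ψ|² dx.
d²/dx² sin(jπx/L) = −(jπ/L)²·sin(jπx/L); on 0 ≤ x ≤ L, ∫sin²(jπx/L) dx = L/2 and ∫sin(jπx/L)·sin(lπx/L) dx = 0 for j ≠ l, so only diagonal terms survive in ∫|Ψ|² and ∫Ψ·Ψ″; ∫Ψ·Ψ′ dx = [Ψ²/2] between the walls = 0.
State is unnormalized: ∫|Ψ|² dx = 13.231, and ∫Ψ*·(−ħ² Ψ'') dx = 94.518, so ⟨p²⟩ = 94.518 / 13.231.
⟨p²⟩ = 7.1437.

7.14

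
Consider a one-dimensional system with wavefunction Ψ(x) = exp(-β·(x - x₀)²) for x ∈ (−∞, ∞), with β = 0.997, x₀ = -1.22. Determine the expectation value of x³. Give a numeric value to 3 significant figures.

-2.73

⟨x³⟩ = ∫ x³·|Ψ|² dx / ∫|Ψ|² dx (integrals over the domain).
Gaussian moments (u = x − x₀): ∫u^(2j)·e^(−2βu²) du = (2j−1)!!/(4β)^j · √(π/(2β)), odd powers integrate to 0; here √(π/(2β)) = 1.2552.
State is unnormalized: ∫|Ψ|² dx = 1.2552, and ∫Ψ*·x³·Ψ dx = -3.4312, so ⟨x³⟩ = -3.4312 / 1.2552.
⟨x³⟩ = -2.7336.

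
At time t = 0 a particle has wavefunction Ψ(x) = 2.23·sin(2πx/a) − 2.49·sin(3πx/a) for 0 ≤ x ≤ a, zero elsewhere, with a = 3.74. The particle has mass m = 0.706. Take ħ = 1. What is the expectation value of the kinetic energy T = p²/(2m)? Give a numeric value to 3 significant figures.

T = −(ħ²/2m) d²/dx², so ⟨T⟩ = −(ħ²/2m) ∫ Ψ*·Ψ'' dx / ∫|Ψ|² dx; with m = 0.706.
d²/dx² sin(jπx/a) = −(jπ/a)²·sin(jπx/a); on 0 ≤ x ≤ a, ∫sin²(jπx/a) dx = a/2 and ∫sin(jπx/a)·sin(lπx/a) dx = 0 for j ≠ l, so only diagonal terms survive in ∫|Ψ|² and ∫Ψ·Ψ″; ∫Ψ·Ψ′ dx = [Ψ²/2] between the walls = 0.
State is unnormalized: ∫|Ψ|² dx = 20.894, and ∫Ψ*·(−ħ²/2m · Ψ'') dx = 70.732, so ⟨T⟩ = 70.732 / 20.894.
⟨T⟩ = 3.3854.

3.39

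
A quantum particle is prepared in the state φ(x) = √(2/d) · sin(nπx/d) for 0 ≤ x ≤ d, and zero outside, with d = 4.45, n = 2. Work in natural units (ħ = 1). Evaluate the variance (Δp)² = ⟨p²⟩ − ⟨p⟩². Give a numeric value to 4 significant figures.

1.994

Compute ⟨p⟩ and ⟨p²⟩ separately; (Δp)² = ⟨p²⟩ − ⟨p⟩².
d/dx sin(nπx/d) = (nπ/d)·cos(nπx/d) and d²/dx² sin(nπx/d) = −(nπ/d)²·sin(nπx/d); on 0 ≤ x ≤ d, ∫sin²(nπx/d) dx = d/2 and ∫sin(nπx/d)·cos(nπx/d) dx = 0.
⟨p⟩ = 0.0000 and ⟨p²⟩ = 1.9936.
(Δp)² = 1.9936 − (0.0000)² = 1.9936.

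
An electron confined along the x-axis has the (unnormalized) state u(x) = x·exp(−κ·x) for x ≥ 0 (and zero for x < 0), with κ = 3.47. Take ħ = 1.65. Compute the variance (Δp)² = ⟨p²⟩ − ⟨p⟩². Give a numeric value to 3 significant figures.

Compute ⟨p⟩ and ⟨p²⟩ separately; (Δp)² = ⟨p²⟩ − ⟨p⟩².
Differentiate x·exp(−κ·x) with the product rule; every integrand then reduces to terms xʲ·e^(−2κx) on [0, ∞), with ∫₀^∞ xʲ·e^(−2κx) dx = j!/(2κ)^(j+1).
Normalization: ∫|u|² dx = 0.0059834.
⟨p⟩ = 0.0000 and ⟨p²⟩ = 32.781.
(Δp)² = 32.781 − (0.0000)² = 32.781.

32.8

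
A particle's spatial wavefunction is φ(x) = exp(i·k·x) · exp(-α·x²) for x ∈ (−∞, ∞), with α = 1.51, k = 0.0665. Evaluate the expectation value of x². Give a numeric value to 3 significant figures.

⟨x²⟩ = ∫ x²·|φ|² dx / ∫|φ|² dx (integrals over the domain).
Gaussian moments: ∫x^(2j)·e^(−2αx²) dx = (2j−1)!!/(4α)^j · √(π/(2α)), odd powers integrate to 0; here √(π/(2α)) = 1.0199.
State is unnormalized: ∫|φ|² dx = 1.0199, and ∫φ*·x²·φ dx = 0.16886, so ⟨x²⟩ = 0.16886 / 1.0199.
⟨x²⟩ = 0.16556.

0.166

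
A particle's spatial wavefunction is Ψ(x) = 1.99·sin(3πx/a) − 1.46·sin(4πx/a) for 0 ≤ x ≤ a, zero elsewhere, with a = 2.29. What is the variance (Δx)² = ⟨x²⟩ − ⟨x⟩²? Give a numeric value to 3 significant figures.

Compute ⟨x⟩ and ⟨x²⟩ separately, then (Δx)² = ⟨x²⟩ − ⟨x⟩².
On 0 ≤ x ≤ a (j ≠ l): ∫sin²(jπx/a) dx = a/2, ∫sin(jπx/a)·sin(lπx/a) dx = 0; diagonal moments ∫x·sin²(jπx/a) dx = a²/4, ∫x²·sin²(jπx/a) dx = a³·(1/6 − 1/(4j²π²)); cross terms ∫x·sin(jπx/a)·sin(lπx/a) dx = 0 for j + l even and −4jla²/(π²(j² − l²)²) for j + l odd, ∫x²·sin(jπx/a)·sin(lπx/a) dx = (−1)^(j+l)·4jla³/(π²(j² − l²)²); higher powers the same way via product-to-sum and parts.
Normalization: ∫|Ψ|² dx = 6.9750.
⟨x⟩ = 1.5786 and ⟨x²⟩ = 2.7160.
(Δx)² = 2.7160 − (1.5786)² = 0.22398.

0.224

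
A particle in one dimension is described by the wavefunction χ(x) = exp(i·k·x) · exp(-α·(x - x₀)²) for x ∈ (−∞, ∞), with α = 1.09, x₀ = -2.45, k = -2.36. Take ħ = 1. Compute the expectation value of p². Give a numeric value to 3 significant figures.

6.66

p² χ = −ħ² d²χ/dx²; ⟨p²⟩ = −ħ² ∫ χ*·χ'' dx / ∫|χ|² dx.
Gaussian moments (u = x − x₀): ∫u^(2j)·e^(−2αu²) du = (2j−1)!!/(4α)^j · √(π/(2α)), odd powers integrate to 0; here √(π/(2α)) = 1.2005. Derivatives: χ′ = (ik − 2αu)·χ, χ″ = ((ik − 2αu)² − 2α)·χ; the odd-in-u pieces drop out.
State is unnormalized: ∫|χ|² dx = 1.2005, and ∫χ*·(−ħ² χ'') dx = 7.9946, so ⟨p²⟩ = 7.9946 / 1.2005.
⟨p²⟩ = 6.6596.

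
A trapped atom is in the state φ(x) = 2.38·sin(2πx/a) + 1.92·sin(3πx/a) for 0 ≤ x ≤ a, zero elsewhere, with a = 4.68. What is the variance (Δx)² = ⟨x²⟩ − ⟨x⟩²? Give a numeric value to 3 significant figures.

Compute ⟨x⟩ and ⟨x²⟩ separately, then (Δx)² = ⟨x²⟩ − ⟨x⟩².
On 0 ≤ x ≤ a (j ≠ l): ∫sin²(jπx/a) dx = a/2, ∫sin(jπx/a)·sin(lπx/a) dx = 0; diagonal moments ∫x·sin²(jπx/a) dx = a²/4, ∫x²·sin²(jπx/a) dx = a³·(1/6 − 1/(4j²π²)); cross terms ∫x·sin(jπx/a)·sin(lπx/a) dx = 0 for j + l even and −4jla²/(π²(j² − l²)²) for j + l odd, ∫x²·sin(jπx/a)·sin(lπx/a) dx = (−1)^(j+l)·4jla³/(π²(j² − l²)²); higher powers the same way via product-to-sum and parts.
Normalization: ∫|φ|² dx = 21.881.
⟨x⟩ = 1.4502 and ⟨x²⟩ = 2.9198.
(Δx)² = 2.9198 − (1.4502)² = 0.81676.

0.817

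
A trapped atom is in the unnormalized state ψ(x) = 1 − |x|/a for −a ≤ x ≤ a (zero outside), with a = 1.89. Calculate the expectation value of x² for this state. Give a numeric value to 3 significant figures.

⟨x²⟩ = ∫ x²·|ψ|² dx / ∫|ψ|² dx (integrals over the domain).
ψ is even, so ∫ over [−a, a] = 2∫₀ᵃ with ψ = 1 − x/a there: ∫₀ᵃ (1 − x/a)² dx = a/3, ∫₀ᵃ x²(1 − x/a)² dx = a³/30, ∫₀ᵃ x⁴(1 − x/a)² dx = a⁵/105.
State is unnormalized: ∫|ψ|² dx = 1.2600, and ∫ψ*·x²·ψ dx = 0.45008, so ⟨x²⟩ = 0.45008 / 1.2600.
⟨x²⟩ = 0.35721.

0.357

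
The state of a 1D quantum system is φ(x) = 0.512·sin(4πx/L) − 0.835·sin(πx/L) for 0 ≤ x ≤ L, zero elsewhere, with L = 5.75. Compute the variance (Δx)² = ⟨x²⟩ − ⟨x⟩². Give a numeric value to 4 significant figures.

Compute ⟨x⟩ and ⟨x²⟩ separately, then (Δx)² = ⟨x²⟩ − ⟨x⟩².
On 0 ≤ x ≤ L (j ≠ l): ∫sin²(jπx/L) dx = L/2, ∫sin(jπx/L)·sin(lπx/L) dx = 0; diagonal moments ∫x·sin²(jπx/L) dx = L²/4, ∫x²·sin²(jπx/L) dx = L³·(1/6 − 1/(4j²π²)); cross terms ∫x·sin(jπx/L)·sin(lπx/L) dx = 0 for j + l even and −4jlL²/(π²(j² − l²)²) for j + l odd, ∫x²·sin(jπx/L)·sin(lπx/L) dx = (−1)^(j+l)·4jlL³/(π²(j² − l²)²); higher powers the same way via product-to-sum and parts.
Normalization: ∫|φ|² dx = 2.7582.
⟨x⟩ = 2.9488 and ⟨x²⟩ = 10.200.
(Δx)² = 10.200 − (2.9488)² = 1.5039.

1.504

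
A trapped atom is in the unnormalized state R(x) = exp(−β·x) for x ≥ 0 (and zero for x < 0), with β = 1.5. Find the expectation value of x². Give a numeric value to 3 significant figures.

0.222

⟨x²⟩ = ∫ x²·|R|² dx / ∫|R|² dx (integrals over the domain).
Every integrand reduces to terms xʲ·e^(−2βx) on [0, ∞); use ∫₀^∞ xʲ·e^(−2βx) dx = j!/(2β)^(j+1).
State is unnormalized: ∫|R|² dx = 0.33333, and ∫R*·x²·R dx = 0.074074, so ⟨x²⟩ = 0.074074 / 0.33333.
⟨x²⟩ = 0.22222.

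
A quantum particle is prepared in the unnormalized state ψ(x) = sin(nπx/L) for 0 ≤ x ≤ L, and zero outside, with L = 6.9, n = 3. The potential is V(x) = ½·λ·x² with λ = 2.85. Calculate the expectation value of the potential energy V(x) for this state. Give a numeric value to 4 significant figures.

22.23

⟨V⟩ = ∫ V(x)·|ψ|² dx / ∫|ψ|² dx.
With sin²θ = (1 − cos2θ)/2 on 0 ≤ x ≤ L: ∫sin²(nπx/L) dx = L/2, ∫x·sin²(nπx/L) dx = L²/4, ∫x²·sin²(nπx/L) dx = L³·(1/6 − 1/(4n²π²)); higher powers xᵏ the same way, integrating xᵏ·cos(2nπx/L) by parts.
State is unnormalized: ∫|ψ|² dx = 3.4500, and ∫ψ*·V(x)·ψ dx = 76.703, so ⟨V⟩ = 76.703 / 3.4500.
⟨V⟩ = 22.233.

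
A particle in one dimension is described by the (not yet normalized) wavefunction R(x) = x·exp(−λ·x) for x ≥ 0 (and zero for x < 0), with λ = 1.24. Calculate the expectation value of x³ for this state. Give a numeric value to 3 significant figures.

⟨x³⟩ = ∫ x³·|R|² dx / ∫|R|² dx (integrals over the domain).
Every integrand reduces to terms xʲ·e^(−2λx) on [0, ∞); use ∫₀^∞ xʲ·e^(−2λx) dx = j!/(2λ)^(j+1).
State is unnormalized: ∫|R|² dx = 0.13112, and ∫R*·x³·R dx = 0.51579, so ⟨x³⟩ = 0.51579 / 0.13112.
⟨x³⟩ = 3.9337.

3.93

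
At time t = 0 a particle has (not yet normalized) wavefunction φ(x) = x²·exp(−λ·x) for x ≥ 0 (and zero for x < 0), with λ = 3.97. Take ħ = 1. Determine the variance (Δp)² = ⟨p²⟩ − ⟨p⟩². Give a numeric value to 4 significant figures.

5.254

Compute ⟨p⟩ and ⟨p²⟩ separately; (Δp)² = ⟨p²⟩ − ⟨p⟩².
Differentiate x²·exp(−λ·x) with the product rule; every integrand then reduces to terms xʲ·e^(−2λx) on [0, ∞), with ∫₀^∞ xʲ·e^(−2λx) dx = j!/(2λ)^(j+1).
Normalization: ∫|φ|² dx = 0.00076052.
⟨p⟩ = 0.0000 and ⟨p²⟩ = 5.2536.
(Δp)² = 5.2536 − (0.0000)² = 5.2536.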